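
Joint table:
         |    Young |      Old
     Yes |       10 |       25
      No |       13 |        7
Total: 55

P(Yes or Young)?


P(Yes∨Young) = P(Yes) + P(Young) - P(Yes∧Young)
= (35 + 23 - 10)/55 = 48/55

P = 48/55 ≈ 87.27%


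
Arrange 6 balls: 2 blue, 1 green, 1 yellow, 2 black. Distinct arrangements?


6!/(2!×1!×1!×2!) = 180

180


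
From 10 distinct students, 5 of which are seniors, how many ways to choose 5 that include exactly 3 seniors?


Choose 3 of the 5 seniors and 2 of the other 5 students:
C(5,3)×C(5,2) = 10×10 = 100

100


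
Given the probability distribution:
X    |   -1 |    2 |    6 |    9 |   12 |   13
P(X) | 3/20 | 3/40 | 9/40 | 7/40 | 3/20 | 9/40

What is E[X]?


E[X] = Σ x·P(X=x)
= (-1)×(3/20) + (2)×(3/40) + (6)×(9/40) + (9)×(7/40) + (12)×(3/20) + (13)×(9/40)
= 153/20

E[X] = 153/20


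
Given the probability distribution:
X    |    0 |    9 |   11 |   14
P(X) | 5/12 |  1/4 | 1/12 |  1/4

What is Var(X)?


E[X] = 20/3
E[X²] = 238/3
Var(X) = E[X²] - (E[X])² = 238/3 - 400/9 = 314/9

Var(X) = 314/9 ≈ 34.8889


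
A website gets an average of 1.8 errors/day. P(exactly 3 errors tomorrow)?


Poisson(λ=1.8): P(X=3) = e^(-λ)×λ^k/k!
= e^(-1.8) × 1.8^3 / 3!
≈ 0.1652988882 × 5.832 / 6 ≈ 0.160671

P(X=3) ≈ 0.160671 ≈ 16.07%


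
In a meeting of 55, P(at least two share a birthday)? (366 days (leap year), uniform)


P(all different) = Π(366-i)/366 for i=0..54
= 0.013909
P(match) = 1 - 0.013909 = 0.986091

P ≈ 0.9861 ≈ 98.61%


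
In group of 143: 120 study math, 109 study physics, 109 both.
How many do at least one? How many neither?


|A∪B| = 120+109-109 = 120
Neither = 143-120 = 23

At least one: 120; Neither: 23


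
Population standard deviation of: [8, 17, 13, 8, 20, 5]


Mean = 71/6
  (8-71/6)²=529/36
  (17-71/6)²=961/36
  (13-71/6)²=49/36
  (8-71/6)²=529/36
  (20-71/6)²=2401/36
  (5-71/6)²=1681/36
Σ(x-μ)² = 1025/6
σ² = (1025/6)/6 = 1025/36

σ = √(1025/36) ≈ 5.3359


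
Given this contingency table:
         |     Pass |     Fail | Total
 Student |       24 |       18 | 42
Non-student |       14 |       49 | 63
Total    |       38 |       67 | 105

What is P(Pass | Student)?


P(Pass | Student) = 24/(24+18) = 24/42 = 4/7

P(Pass|Student) = 4/7 ≈ 57.14%


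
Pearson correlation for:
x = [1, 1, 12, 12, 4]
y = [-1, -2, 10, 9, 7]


n=5, Σx=30, Σy=23, Σxy=253, Σx²=306, Σy²=235
r = (5×253 - 30×23)/√((5×306 - 30²)(5×235 - 23²))
= 575/√(630×646) = 575/√406980 ≈ 575/637.9498 ≈ 0.9013

r ≈ 0.9013


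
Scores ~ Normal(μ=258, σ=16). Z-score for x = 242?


z = (x - μ)/σ = (242 - 258)/16 = -1.0

z = -1.0


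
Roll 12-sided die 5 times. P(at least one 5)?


P(no 5)^5 = (11/12)^5 = 161051/248832
P(≥1) = 1 - 161051/248832 = 87781/248832

P = 87781/248832 ≈ 35.28%


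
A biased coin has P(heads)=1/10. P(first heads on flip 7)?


Geometric: P(X=7) = (1-p)^(k-1)×p = (9/10)^6×1/10 = 531441/10000000

P(X=7) = 531441/10000000 ≈ 5.31%


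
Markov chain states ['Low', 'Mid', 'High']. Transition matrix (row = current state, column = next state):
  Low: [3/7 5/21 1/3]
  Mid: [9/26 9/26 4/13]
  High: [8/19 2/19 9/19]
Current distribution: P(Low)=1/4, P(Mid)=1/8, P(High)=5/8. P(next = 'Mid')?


P(next=Mid) = Σᵢ P(now=i)×P(i→Mid)
= 1/4×5/21 + 1/8×9/26 + 5/8×2/19
= 5/84 + 9/208 + 5/76 = 13991/82992

P = 13991/82992 ≈ 0.1686


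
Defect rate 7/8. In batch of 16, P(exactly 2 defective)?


Binomial: P(X=2) = C(16,2)×p^2×(1-p)^14
= 120 × 49/64 × 1/4398046511104 = 735/35184372088832

P(X=2) = 735/35184372088832 ≈ 0.00%


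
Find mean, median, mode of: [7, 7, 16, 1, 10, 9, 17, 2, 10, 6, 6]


Sorted: [1, 2, 6, 6, 7, 7, 9, 10, 10, 16, 17]
Mean = 91/11
Median = 7
Freq: {7: 2, 16: 1, 1: 1, 10: 2, 9: 1, 17: 1, 2: 1, 6: 2}
Mode: [6, 7, 10]

Mean=91/11, Median=7, Mode=[6, 7, 10]


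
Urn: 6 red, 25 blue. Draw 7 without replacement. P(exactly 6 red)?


Hypergeometric: C(6,6)×C(25,1)/C(31,7)
= 1×25/2629575 = 1/105183

P(X=6) = 1/105183 ≈ 0.00%


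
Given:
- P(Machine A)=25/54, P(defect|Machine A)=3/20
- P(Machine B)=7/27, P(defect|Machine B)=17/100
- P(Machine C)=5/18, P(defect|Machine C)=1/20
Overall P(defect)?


P(B) = Σ P(B|Aᵢ)×P(Aᵢ)
  3/20×25/54 = 5/72
  17/100×7/27 = 119/2700
  1/20×5/18 = 1/72
Sum = 86/675

P(defect) = 86/675 ≈ 12.74%


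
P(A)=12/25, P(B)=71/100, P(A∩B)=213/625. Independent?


P(A)×P(B) = 213/625
P(A∩B) = 213/625
Equal ✓ → Independent

Yes, independent


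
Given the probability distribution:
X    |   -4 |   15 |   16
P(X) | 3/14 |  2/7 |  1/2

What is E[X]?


E[X] = Σ x·P(X=x)
= (-4)×(3/14) + (15)×(2/7) + (16)×(1/2)
= 80/7

E[X] = 80/7


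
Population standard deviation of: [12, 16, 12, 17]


Mean = 57/4
  (12-57/4)²=81/16
  (16-57/4)²=49/16
  (12-57/4)²=81/16
  (17-57/4)²=121/16
Σ(x-μ)² = 83/4
σ² = (83/4)/4 = 83/16

σ = √(83/16) ≈ 2.2776


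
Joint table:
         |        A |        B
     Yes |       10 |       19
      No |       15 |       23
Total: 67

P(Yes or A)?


P(Yes∨A) = P(Yes) + P(A) - P(Yes∧A)
= (29 + 25 - 10)/67 = 44/67

P = 44/67 ≈ 65.67%


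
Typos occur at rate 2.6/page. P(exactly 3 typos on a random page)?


Poisson(λ=2.6): P(X=3) = e^(-λ)×λ^k/k!
= e^(-2.6) × 2.6^3 / 3!
≈ 0.07427357821 × 17.576 / 6 ≈ 0.217572

P(X=3) ≈ 0.217572 ≈ 21.76%


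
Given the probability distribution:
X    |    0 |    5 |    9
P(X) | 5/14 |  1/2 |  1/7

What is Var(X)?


E[X] = 53/14
E[X²] = 337/14
Var(X) = E[X²] - (E[X])² = 337/14 - 2809/196 = 1909/196

Var(X) = 1909/196 ≈ 9.7398


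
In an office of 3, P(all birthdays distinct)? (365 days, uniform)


P(all different) = Π(365-i)/365 for i=0..2
= (365/365)×(364/365)×...×(363/365)
= 0.991796

P ≈ 0.9918 ≈ 99.18%


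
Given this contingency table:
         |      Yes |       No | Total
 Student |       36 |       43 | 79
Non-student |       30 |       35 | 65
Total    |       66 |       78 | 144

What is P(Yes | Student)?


P(Yes | Student) = 36/(36+43) = 36/79

P(Yes|Student) = 36/79 ≈ 45.57%


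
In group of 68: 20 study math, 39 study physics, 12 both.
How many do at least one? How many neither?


|A∪B| = 20+39-12 = 47
Neither = 68-47 = 21

At least one: 47; Neither: 21


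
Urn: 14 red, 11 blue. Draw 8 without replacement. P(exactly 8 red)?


Hypergeometric: C(14,8)×C(11,0)/C(25,8)
= 3003×1/1081575 = 91/32775

P(X=8) = 91/32775 ≈ 0.28%


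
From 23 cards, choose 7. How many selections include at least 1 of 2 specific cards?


Complement: C(23,7) - C(21,7) = 245157 - 116280 = 128877

128877


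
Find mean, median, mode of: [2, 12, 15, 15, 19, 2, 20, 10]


Sorted: [2, 2, 10, 12, 15, 15, 19, 20]
Mean = 95/8
Median = 27/2
Freq: {2: 2, 12: 1, 15: 2, 19: 1, 20: 1, 10: 1}
Mode: [2, 15]

Mean=95/8, Median=27/2, Mode=[2, 15]


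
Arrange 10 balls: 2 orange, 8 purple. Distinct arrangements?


10!/(2!×8!) = 45

45


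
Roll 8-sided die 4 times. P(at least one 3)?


P(no 3)^4 = (7/8)^4 = 2401/4096
P(≥1) = 1 - 2401/4096 = 1695/4096

P = 1695/4096 ≈ 41.38%


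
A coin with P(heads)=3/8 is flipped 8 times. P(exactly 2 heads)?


Binomial: P(X=2) = C(8,2)×p^2×(1-p)^6
= 28 × 9/64 × 15625/262144 = 984375/4194304

P(X=2) = 984375/4194304 ≈ 23.47%


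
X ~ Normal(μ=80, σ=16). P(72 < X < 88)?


z₁=(72-80)/16=-0.5, z₂=(88-80)/16=0.5
P = Φ(0.5) - Φ(-0.5) = 0.691462 - 0.308538 = 0.382924 ≈ 0.3829

P(72 < X < 88) ≈ 0.3829


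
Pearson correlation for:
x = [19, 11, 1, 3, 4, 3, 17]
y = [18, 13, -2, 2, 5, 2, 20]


n=7, Σx=58, Σy=58, Σxy=855, Σx²=806, Σy²=930
r = (7×855 - 58×58)/√((7×806 - 58²)(7×930 - 58²))
= 2621/√(2278×3146) = 2621/√7166588 ≈ 2621/2677.0484 ≈ 0.9791

r ≈ 0.9791


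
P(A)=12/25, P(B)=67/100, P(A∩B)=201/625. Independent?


P(A)×P(B) = 201/625
P(A∩B) = 201/625
Equal ✓ → Independent

Yes, independent


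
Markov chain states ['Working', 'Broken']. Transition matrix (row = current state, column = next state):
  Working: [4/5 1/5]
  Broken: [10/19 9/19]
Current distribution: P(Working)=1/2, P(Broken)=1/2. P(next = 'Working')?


P(next=Working) = Σᵢ P(now=i)×P(i→Working)
= 1/2×4/5 + 1/2×10/19
= 2/5 + 5/19 = 63/95

P = 63/95 ≈ 0.6632


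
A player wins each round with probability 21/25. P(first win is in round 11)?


Geometric: P(X=11) = (1-p)^(k-1)×p = (4/25)^10×21/25 = 22020096/2384185791015625

P(X=11) = 22020096/2384185791015625 ≈ 0.00%


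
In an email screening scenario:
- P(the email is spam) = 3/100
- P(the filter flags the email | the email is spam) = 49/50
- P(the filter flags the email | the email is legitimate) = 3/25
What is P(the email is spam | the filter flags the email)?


Using Bayes' theorem:
P(A|B) = P(B|A)·P(A) / P(B)

P(the filter flags the email) = 49/50 × 3/100 + 3/25 × 97/100
= 147/5000 + 291/2500 = 729/5000

P(the email is spam|the filter flags the email) = (147/5000) / (729/5000) = 49/243

P(the email is spam|the filter flags the email) = 49/243 ≈ 20.16%


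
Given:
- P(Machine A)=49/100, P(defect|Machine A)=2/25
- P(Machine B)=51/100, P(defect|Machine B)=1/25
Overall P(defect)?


P(B) = Σ P(B|Aᵢ)×P(Aᵢ)
  2/25×49/100 = 49/1250
  1/25×51/100 = 51/2500
Sum = 149/2500

P(defect) = 149/2500 ≈ 5.96%


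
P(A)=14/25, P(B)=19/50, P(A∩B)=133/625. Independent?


P(A)×P(B) = 133/625
P(A∩B) = 133/625
Equal ✓ → Independent

Yes, independent


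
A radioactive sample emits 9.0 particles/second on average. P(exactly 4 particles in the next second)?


Poisson(λ=9.0): P(X=4) = e^(-λ)×λ^k/k!
= e^(-9.0) × 9.0^4 / 4!
≈ 0.0001234098041 × 6561 / 24 ≈ 0.033737

P(X=4) ≈ 0.033737 ≈ 3.37%


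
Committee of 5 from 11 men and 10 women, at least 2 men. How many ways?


Count by #men:
  2M,3W: C(11,2)×C(10,3)=6600
  3M,2W: C(11,3)×C(10,2)=7425
  4M,1W: C(11,4)×C(10,1)=3300
  5M,0W: C(11,5)×C(10,0)=462
Total = 17787

17787


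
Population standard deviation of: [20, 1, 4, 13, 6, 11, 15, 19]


Mean = 89/8
  (20-89/8)²=5041/64
  (1-89/8)²=6561/64
  (4-89/8)²=3249/64
  (13-89/8)²=225/64
  (6-89/8)²=1681/64
  (11-89/8)²=1/64
  (15-89/8)²=961/64
  (19-89/8)²=3969/64
Σ(x-μ)² = 2711/8
σ² = (2711/8)/8 = 2711/64

σ = √(2711/64) ≈ 6.5084


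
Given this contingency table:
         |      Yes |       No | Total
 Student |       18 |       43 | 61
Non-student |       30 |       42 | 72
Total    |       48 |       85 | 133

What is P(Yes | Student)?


P(Yes | Student) = 18/(18+43) = 18/61

P(Yes|Student) = 18/61 ≈ 29.51%


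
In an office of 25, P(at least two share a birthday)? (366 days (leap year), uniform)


P(all different) = Π(366-i)/366 for i=0..24
= 0.432316
P(match) = 1 - 0.432316 = 0.567684

P ≈ 0.5677 ≈ 56.77%


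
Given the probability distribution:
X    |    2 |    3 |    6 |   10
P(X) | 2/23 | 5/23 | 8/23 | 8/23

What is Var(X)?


E[X] = 147/23
E[X²] = 1141/23
Var(X) = E[X²] - (E[X])² = 1141/23 - 21609/529 = 4634/529

Var(X) = 4634/529 ≈ 8.7599


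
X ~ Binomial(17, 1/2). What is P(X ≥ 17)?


P(X ≥ 17) = Σ P(X=i) for i=17..17
P(X=17) = 1/131072
Sum = 1/131072

P(X ≥ 17) = 1/131072 ≈ 0.00%


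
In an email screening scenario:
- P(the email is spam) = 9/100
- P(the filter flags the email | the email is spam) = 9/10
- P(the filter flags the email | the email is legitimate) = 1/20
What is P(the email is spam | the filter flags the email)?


Using Bayes' theorem:
P(A|B) = P(B|A)·P(A) / P(B)

P(the filter flags the email) = 9/10 × 9/100 + 1/20 × 91/100
= 81/1000 + 91/2000 = 253/2000

P(the email is spam|the filter flags the email) = (81/1000) / (253/2000) = 162/253

P(the email is spam|the filter flags the email) = 162/253 ≈ 64.03%


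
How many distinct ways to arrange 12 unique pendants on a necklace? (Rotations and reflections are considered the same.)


Free circular arrangements: rotations and reflections both identified.
(n-1)!/2 = 11!/2 = 39916800/2 = 19958400

19958400


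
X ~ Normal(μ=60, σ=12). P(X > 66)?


z = (66-60)/12 = 0.5
P(X > 66) = 1 - P(Z ≤ 0.5) = 1 - 0.6915 = 0.3085

P(X > 66) ≈ 0.3085


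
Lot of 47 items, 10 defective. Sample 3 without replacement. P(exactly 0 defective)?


Hypergeometric: C(10,0)×C(37,3)/C(47,3)
= 1×7770/16215 = 518/1081

P(X=0) = 518/1081 ≈ 47.92%


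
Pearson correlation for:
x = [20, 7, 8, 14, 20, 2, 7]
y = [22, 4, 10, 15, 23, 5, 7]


n=7, Σx=78, Σy=86, Σxy=1277, Σx²=1162, Σy²=1428
r = (7×1277 - 78×86)/√((7×1162 - 78²)(7×1428 - 86²))
= 2231/√(2050×2600) = 2231/√5330000 ≈ 2231/2308.6793 ≈ 0.9664

r ≈ 0.9664


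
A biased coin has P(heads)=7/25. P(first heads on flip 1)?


Geometric: P(X=1) = (1-p)^(k-1)×p = (18/25)^0×7/25 = 7/25

P(X=1) = 7/25 ≈ 28.00%


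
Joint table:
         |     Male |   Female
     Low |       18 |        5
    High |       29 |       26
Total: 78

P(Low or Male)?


P(Low∨Male) = P(Low) + P(Male) - P(Low∧Male)
= (23 + 47 - 18)/78 = 52/78 = 2/3

P = 2/3 ≈ 66.67%


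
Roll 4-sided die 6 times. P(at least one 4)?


P(no 4)^6 = (3/4)^6 = 729/4096
P(≥1) = 1 - 729/4096 = 3367/4096

P = 3367/4096 ≈ 82.20%


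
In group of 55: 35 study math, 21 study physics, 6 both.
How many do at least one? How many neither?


|A∪B| = 35+21-6 = 50
Neither = 55-50 = 5

At least one: 50; Neither: 5


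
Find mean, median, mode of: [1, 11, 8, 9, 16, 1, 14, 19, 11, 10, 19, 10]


Sorted: [1, 1, 8, 9, 10, 10, 11, 11, 14, 16, 19, 19]
Mean = 129/12 = 43/4
Median = 21/2
Freq: {1: 2, 11: 2, 8: 1, 9: 1, 16: 1, 14: 1, 19: 2, 10: 2}
Mode: [1, 10, 11, 19]

Mean=43/4, Median=21/2, Mode=[1, 10, 11, 19]


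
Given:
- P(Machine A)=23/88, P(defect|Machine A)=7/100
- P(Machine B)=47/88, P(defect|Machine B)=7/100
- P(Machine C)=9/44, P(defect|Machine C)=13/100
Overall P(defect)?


P(B) = Σ P(B|Aᵢ)×P(Aᵢ)
  7/100×23/88 = 161/8800
  7/100×47/88 = 329/8800
  13/100×9/44 = 117/4400
Sum = 181/2200

P(defect) = 181/2200 ≈ 8.23%


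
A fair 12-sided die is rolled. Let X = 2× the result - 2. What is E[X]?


E[die] = (1+12)/2 = 13/2
E[X] = 2×13/2 - 2 = 11

E[X] = 11


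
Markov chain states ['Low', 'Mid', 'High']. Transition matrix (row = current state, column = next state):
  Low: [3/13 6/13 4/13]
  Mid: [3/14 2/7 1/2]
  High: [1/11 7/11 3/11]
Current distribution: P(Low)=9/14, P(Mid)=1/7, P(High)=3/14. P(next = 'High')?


P(next=High) = Σᵢ P(now=i)×P(i→High)
= 9/14×4/13 + 1/7×1/2 + 3/14×3/11
= 18/91 + 1/14 + 9/154 = 328/1001

P = 328/1001 ≈ 0.3277


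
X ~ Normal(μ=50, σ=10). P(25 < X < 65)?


z₁=(25-50)/10=-2.5, z₂=(65-50)/10=1.5
P = Φ(1.5) - Φ(-2.5) = 0.933193 - 0.006210 = 0.926983 ≈ 0.9270

P(25 < X < 65) ≈ 0.9270


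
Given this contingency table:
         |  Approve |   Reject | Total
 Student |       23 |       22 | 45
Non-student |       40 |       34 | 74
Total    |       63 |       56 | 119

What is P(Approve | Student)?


P(Approve | Student) = 23/(23+22) = 23/45

P(Approve|Student) = 23/45 ≈ 51.11%


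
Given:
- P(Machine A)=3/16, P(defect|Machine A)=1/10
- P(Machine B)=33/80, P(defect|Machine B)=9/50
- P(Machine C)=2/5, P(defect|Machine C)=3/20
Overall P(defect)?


P(B) = Σ P(B|Aᵢ)×P(Aᵢ)
  1/10×3/16 = 3/160
  9/50×33/80 = 297/4000
  3/20×2/5 = 3/50
Sum = 153/1000

P(defect) = 153/1000 ≈ 15.30%


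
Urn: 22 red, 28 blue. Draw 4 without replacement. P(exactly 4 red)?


Hypergeometric: C(22,4)×C(28,0)/C(50,4)
= 7315×1/230300 = 209/6580

P(X=4) = 209/6580 ≈ 3.18%


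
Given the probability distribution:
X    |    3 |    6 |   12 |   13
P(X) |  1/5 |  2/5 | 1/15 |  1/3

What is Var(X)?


E[X] = 122/15
E[X²] = 1232/15
Var(X) = E[X²] - (E[X])² = 1232/15 - 14884/225 = 3596/225

Var(X) = 3596/225 ≈ 15.9822


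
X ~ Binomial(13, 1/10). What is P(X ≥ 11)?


P(X ≥ 11) = Σ P(X=i) for i=11..13
P(X=11) = 3159/5000000000000
P(X=12) = 117/10000000000000
P(X=13) = 1/10000000000000
Sum = 1609/2500000000000

P(X ≥ 11) = 1609/2500000000000 ≈ 0.00%


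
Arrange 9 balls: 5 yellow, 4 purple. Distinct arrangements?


9!/(5!×4!) = 126

126


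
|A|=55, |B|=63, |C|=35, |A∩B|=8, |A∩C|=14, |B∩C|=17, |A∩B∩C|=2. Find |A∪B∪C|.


|A∪B∪C| = 55+63+35-8-14-17+2 = 116

|A∪B∪C| = 116


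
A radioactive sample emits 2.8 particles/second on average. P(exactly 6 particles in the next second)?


Poisson(λ=2.8): P(X=6) = e^(-λ)×λ^k/k!
= e^(-2.8) × 2.8^6 / 6!
≈ 0.06081006263 × 481.890304 / 720 ≈ 0.040700

P(X=6) ≈ 0.040700 ≈ 4.07%


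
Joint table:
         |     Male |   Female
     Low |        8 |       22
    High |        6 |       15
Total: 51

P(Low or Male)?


P(Low∨Male) = P(Low) + P(Male) - P(Low∧Male)
= (30 + 14 - 8)/51 = 36/51 = 12/17

P = 12/17 ≈ 70.59%


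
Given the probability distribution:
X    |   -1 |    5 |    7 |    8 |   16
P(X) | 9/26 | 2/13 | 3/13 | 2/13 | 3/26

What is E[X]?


E[X] = Σ x·P(X=x)
= (-1)×(9/26) + (5)×(2/13) + (7)×(3/13) + (8)×(2/13) + (16)×(3/26)
= 133/26

E[X] = 133/26


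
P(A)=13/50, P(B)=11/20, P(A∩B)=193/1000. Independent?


P(A)×P(B) = 143/1000
P(A∩B) = 193/1000
Not equal → NOT independent

No, not independent


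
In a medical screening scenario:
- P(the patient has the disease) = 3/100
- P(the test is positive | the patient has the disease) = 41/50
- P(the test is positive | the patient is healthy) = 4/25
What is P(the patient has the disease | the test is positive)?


Using Bayes' theorem:
P(A|B) = P(B|A)·P(A) / P(B)

P(the test is positive) = 41/50 × 3/100 + 4/25 × 97/100
= 123/5000 + 97/625 = 899/5000

P(the patient has the disease|the test is positive) = (123/5000) / (899/5000) = 123/899

P(the patient has the disease|the test is positive) = 123/899 ≈ 13.68%


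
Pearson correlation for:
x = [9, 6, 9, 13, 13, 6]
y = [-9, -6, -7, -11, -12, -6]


n=6, Σx=56, Σy=-51, Σxy=-515, Σx²=572, Σy²=467
r = (6×(-515) - 56×(-51))/√((6×572 - 56²)(6×467 - (-51)²))
= -234/√(296×201) = -234/√59496 ≈ -234/243.9180 ≈ -0.9593

r ≈ -0.9593


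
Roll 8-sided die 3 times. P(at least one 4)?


P(no 4)^3 = (7/8)^3 = 343/512
P(≥1) = 1 - 343/512 = 169/512

P = 169/512 ≈ 33.01%


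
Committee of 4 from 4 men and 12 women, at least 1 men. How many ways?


Count by #men:
  1M,3W: C(4,1)×C(12,3)=880
  2M,2W: C(4,2)×C(12,2)=396
  3M,1W: C(4,3)×C(12,1)=48
  4M,0W: C(4,4)×C(12,0)=1
Total = 1325

1325


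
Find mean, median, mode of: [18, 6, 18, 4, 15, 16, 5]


Sorted: [4, 5, 6, 15, 16, 18, 18]
Mean = 82/7
Median = 15
Freq: {18: 2, 6: 1, 4: 1, 15: 1, 16: 1, 5: 1}
Mode: [18]

Mean=82/7, Median=15, Mode=18


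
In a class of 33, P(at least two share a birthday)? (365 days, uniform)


P(all different) = Π(365-i)/365 for i=0..32
= 0.225028
P(match) = 1 - 0.225028 = 0.774972

P ≈ 0.7750 ≈ 77.50%


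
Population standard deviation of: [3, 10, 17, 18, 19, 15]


Mean = 82/6 = 41/3
  (3-41/3)²=1024/9
  (10-41/3)²=121/9
  (17-41/3)²=100/9
  (18-41/3)²=169/9
  (19-41/3)²=256/9
  (15-41/3)²=16/9
Σ(x-μ)² = 562/3
σ² = (562/3)/6 = 281/9

σ = √(281/9) ≈ 5.5877


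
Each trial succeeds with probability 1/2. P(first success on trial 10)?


Geometric: P(X=10) = (1-p)^(k-1)×p = (1/2)^9×1/2 = 1/1024

P(X=10) = 1/1024 ≈ 0.10%


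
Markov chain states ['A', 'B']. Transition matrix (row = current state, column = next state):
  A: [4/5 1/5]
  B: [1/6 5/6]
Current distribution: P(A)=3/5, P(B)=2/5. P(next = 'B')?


P(next=B) = Σᵢ P(now=i)×P(i→B)
= 3/5×1/5 + 2/5×5/6
= 3/25 + 1/3 = 34/75

P = 34/75 ≈ 0.4533


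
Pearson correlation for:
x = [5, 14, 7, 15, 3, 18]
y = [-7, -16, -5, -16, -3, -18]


n=6, Σx=62, Σy=-65, Σxy=-867, Σx²=828, Σy²=919
r = (6×(-867) - 62×(-65))/√((6×828 - 62²)(6×919 - (-65)²))
= -1172/√(1124×1289) = -1172/√1448836 ≈ -1172/1203.6760 ≈ -0.9737

r ≈ -0.9737


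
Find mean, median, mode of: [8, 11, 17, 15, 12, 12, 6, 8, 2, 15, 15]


Sorted: [2, 6, 8, 8, 11, 12, 12, 15, 15, 15, 17]
Mean = 121/11 = 11
Median = 12
Freq: {8: 2, 11: 1, 17: 1, 15: 3, 12: 2, 6: 1, 2: 1}
Mode: [15]

Mean=11, Median=12, Mode=15


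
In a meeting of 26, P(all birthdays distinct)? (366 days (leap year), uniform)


P(all different) = Π(366-i)/366 for i=0..25
= (366/366)×(365/366)×...×(341/366)
= 0.402786

P ≈ 0.4028 ≈ 40.28%


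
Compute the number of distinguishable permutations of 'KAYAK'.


Letters: 5, freq: {'K': 2, 'A': 2, 'Y': 1}
5!/(2!×2!×1!) = 120/4 = 30

30


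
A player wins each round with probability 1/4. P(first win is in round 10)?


Geometric: P(X=10) = (1-p)^(k-1)×p = (3/4)^9×1/4 = 19683/1048576

P(X=10) = 19683/1048576 ≈ 1.88%


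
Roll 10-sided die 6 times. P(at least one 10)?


P(no 10)^6 = (9/10)^6 = 531441/1000000
P(≥1) = 1 - 531441/1000000 = 468559/1000000

P = 468559/1000000 ≈ 46.86%


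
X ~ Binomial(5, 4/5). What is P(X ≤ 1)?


P(X ≤ 1) = Σ P(X=i) for i=0..1
P(X=0) = 1/3125
P(X=1) = 4/625
Sum = 21/3125

P(X ≤ 1) = 21/3125 ≈ 0.67%


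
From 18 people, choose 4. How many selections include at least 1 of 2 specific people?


Complement: C(18,4) - C(16,4) = 3060 - 1820 = 1240

1240


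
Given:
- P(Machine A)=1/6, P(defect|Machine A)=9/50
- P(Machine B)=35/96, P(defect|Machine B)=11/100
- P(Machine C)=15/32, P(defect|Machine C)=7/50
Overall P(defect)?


P(B) = Σ P(B|Aᵢ)×P(Aᵢ)
  9/50×1/6 = 3/100
  11/100×35/96 = 77/1920
  7/50×15/32 = 21/320
Sum = 1303/9600

P(defect) = 1303/9600 ≈ 13.57%


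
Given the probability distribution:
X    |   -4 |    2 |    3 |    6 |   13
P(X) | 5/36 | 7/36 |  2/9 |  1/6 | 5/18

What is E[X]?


E[X] = Σ x·P(X=x)
= (-4)×(5/36) + (2)×(7/36) + (3)×(2/9) + (6)×(1/6) + (13)×(5/18)
= 46/9

E[X] = 46/9


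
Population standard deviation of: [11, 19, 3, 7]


Mean = 40/4 = 10
  (11-10)²=1
  (19-10)²=81
  (3-10)²=49
  (7-10)²=9
Σ(x-μ)² = 140
σ² = 140/4 = 35

σ = √(35) ≈ 5.9161


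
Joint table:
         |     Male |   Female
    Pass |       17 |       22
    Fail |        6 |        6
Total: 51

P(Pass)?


P(Pass) = (17+22)/51 = 39/51 = 13/17

P(Pass) = 13/17 ≈ 76.47%


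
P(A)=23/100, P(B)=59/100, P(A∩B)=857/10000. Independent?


P(A)×P(B) = 1357/10000
P(A∩B) = 857/10000
Not equal → NOT independent

No, not independent


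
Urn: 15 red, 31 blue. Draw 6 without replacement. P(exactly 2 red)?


Hypergeometric: C(15,2)×C(31,4)/C(46,6)
= 105×31465/9366819 = 157325/446039

P(X=2) = 157325/446039 ≈ 35.27%


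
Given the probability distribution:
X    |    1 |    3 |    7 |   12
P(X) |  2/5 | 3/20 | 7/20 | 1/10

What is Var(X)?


E[X] = 9/2
E[X²] = 333/10
Var(X) = E[X²] - (E[X])² = 333/10 - 81/4 = 261/20

Var(X) = 261/20 ≈ 13.0500


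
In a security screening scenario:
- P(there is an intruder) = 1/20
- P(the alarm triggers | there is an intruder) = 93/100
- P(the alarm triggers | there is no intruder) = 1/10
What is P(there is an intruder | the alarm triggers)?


Using Bayes' theorem:
P(A|B) = P(B|A)·P(A) / P(B)

P(the alarm triggers) = 93/100 × 1/20 + 1/10 × 19/20
= 93/2000 + 19/200 = 283/2000

P(there is an intruder|the alarm triggers) = (93/2000) / (283/2000) = 93/283

P(there is an intruder|the alarm triggers) = 93/283 ≈ 32.86%


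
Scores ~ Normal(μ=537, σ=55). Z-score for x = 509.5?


z = (x - μ)/σ = (509.5 - 537)/55 = -0.5

z = -0.5


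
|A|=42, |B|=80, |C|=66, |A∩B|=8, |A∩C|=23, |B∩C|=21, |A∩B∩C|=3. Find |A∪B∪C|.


|A∪B∪C| = 42+80+66-8-23-21+3 = 139

|A∪B∪C| = 139


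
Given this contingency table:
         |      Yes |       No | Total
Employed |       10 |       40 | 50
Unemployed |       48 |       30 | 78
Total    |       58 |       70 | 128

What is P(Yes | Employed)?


P(Yes | Employed) = 10/(10+40) = 10/50 = 1/5

P(Yes|Employed) = 1/5 ≈ 20.00%


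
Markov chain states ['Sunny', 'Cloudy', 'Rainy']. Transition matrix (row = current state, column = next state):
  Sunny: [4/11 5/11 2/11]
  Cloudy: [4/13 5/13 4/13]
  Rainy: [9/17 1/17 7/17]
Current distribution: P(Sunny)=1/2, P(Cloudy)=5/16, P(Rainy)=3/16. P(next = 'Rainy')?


P(next=Rainy) = Σᵢ P(now=i)×P(i→Rainy)
= 1/2×2/11 + 5/16×4/13 + 3/16×7/17
= 1/11 + 5/52 + 21/272 = 10279/38896

P = 10279/38896 ≈ 0.2643


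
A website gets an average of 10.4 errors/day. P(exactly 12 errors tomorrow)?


Poisson(λ=10.4): P(X=12) = e^(-λ)×λ^k/k!
= e^(-10.4) × 10.4^12 / 12!
≈ 3.043248301e-05 × 1.60103221857e+12 / 479001600 ≈ 0.101719

P(X=12) ≈ 0.101719 ≈ 10.17%


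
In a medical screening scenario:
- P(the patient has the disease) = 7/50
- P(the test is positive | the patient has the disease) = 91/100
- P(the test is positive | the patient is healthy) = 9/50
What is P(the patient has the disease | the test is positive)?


Using Bayes' theorem:
P(A|B) = P(B|A)·P(A) / P(B)

P(the test is positive) = 91/100 × 7/50 + 9/50 × 43/50
= 637/5000 + 387/2500 = 1411/5000

P(the patient has the disease|the test is positive) = (637/5000) / (1411/5000) = 637/1411

P(the patient has the disease|the test is positive) = 637/1411 ≈ 45.15%


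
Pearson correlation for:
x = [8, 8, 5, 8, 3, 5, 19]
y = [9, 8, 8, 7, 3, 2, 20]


n=7, Σx=56, Σy=57, Σxy=631, Σx²=612, Σy²=671
r = (7×631 - 56×57)/√((7×612 - 56²)(7×671 - 57²))
= 1225/√(1148×1448) = 1225/√1662304 ≈ 1225/1289.3037 ≈ 0.9501

r ≈ 0.9501


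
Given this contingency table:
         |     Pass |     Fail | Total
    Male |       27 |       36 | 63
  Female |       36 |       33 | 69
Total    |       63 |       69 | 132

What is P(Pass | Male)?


P(Pass | Male) = 27/(27+36) = 27/63 = 3/7

P(Pass|Male) = 3/7 ≈ 42.86%


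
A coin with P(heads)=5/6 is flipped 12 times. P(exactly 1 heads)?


Binomial: P(X=1) = C(12,1)×p^1×(1-p)^11
= 12 × 5/6 × 1/362797056 = 5/181398528

P(X=1) = 5/181398528 ≈ 0.00%


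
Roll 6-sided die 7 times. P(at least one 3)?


P(no 3)^7 = (5/6)^7 = 78125/279936
P(≥1) = 1 - 78125/279936 = 201811/279936

P = 201811/279936 ≈ 72.09%


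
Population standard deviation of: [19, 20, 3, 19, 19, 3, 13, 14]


Mean = 110/8 = 55/4
  (19-55/4)²=441/16
  (20-55/4)²=625/16
  (3-55/4)²=1849/16
  (19-55/4)²=441/16
  (19-55/4)²=441/16
  (3-55/4)²=1849/16
  (13-55/4)²=9/16
  (14-55/4)²=1/16
Σ(x-μ)² = 707/2
σ² = (707/2)/8 = 707/16

σ = √(707/16) ≈ 6.6474


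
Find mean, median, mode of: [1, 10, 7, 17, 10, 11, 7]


Sorted: [1, 7, 7, 10, 10, 11, 17]
Mean = 63/7 = 9
Median = 10
Freq: {1: 1, 10: 2, 7: 2, 17: 1, 11: 1}
Mode: [7, 10]

Mean=9, Median=10, Mode=[7, 10]


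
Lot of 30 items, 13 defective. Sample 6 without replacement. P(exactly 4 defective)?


Hypergeometric: C(13,4)×C(17,2)/C(30,6)
= 715×136/593775 = 1496/9135

P(X=4) = 1496/9135 ≈ 16.38%


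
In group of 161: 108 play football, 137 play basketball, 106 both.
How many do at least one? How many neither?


|A∪B| = 108+137-106 = 139
Neither = 161-139 = 22

At least one: 139; Neither: 22


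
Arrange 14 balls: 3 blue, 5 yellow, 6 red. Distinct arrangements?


14!/(3!×5!×6!) = 168168

168168


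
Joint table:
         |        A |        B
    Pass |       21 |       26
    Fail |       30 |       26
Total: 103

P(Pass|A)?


P(Pass|A) = 21/(21+30) = 21/51 = 7/17

P = 7/17 ≈ 41.18%


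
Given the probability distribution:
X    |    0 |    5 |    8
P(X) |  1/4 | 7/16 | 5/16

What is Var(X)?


E[X] = 75/16
E[X²] = 495/16
Var(X) = E[X²] - (E[X])² = 495/16 - 5625/256 = 2295/256

Var(X) = 2295/256 ≈ 8.9648


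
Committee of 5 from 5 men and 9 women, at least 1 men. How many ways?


Count by #men:
  1M,4W: C(5,1)×C(9,4)=630
  2M,3W: C(5,2)×C(9,3)=840
  3M,2W: C(5,3)×C(9,2)=360
  4M,1W: C(5,4)×C(9,1)=45
  5M,0W: C(5,5)×C(9,0)=1
Total = 1876

1876


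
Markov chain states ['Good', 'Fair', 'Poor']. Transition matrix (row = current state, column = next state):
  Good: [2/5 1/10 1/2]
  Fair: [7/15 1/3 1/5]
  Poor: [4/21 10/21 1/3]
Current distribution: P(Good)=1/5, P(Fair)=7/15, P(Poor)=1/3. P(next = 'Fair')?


P(next=Fair) = Σᵢ P(now=i)×P(i→Fair)
= 1/5×1/10 + 7/15×1/3 + 1/3×10/21
= 1/50 + 7/45 + 10/63 = 117/350

P = 117/350 ≈ 0.3343


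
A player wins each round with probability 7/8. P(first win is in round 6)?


Geometric: P(X=6) = (1-p)^(k-1)×p = (1/8)^5×7/8 = 7/262144

P(X=6) = 7/262144 ≈ 0.00%


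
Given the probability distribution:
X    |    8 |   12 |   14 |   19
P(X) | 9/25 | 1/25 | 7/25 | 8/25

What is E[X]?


E[X] = Σ x·P(X=x)
= (8)×(9/25) + (12)×(1/25) + (14)×(7/25) + (19)×(8/25)
= 334/25

E[X] = 334/25


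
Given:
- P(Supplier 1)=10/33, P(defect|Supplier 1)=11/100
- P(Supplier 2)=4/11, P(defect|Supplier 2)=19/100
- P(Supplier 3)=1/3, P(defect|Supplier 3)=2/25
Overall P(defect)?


P(B) = Σ P(B|Aᵢ)×P(Aᵢ)
  11/100×10/33 = 1/30
  19/100×4/11 = 19/275
  2/25×1/3 = 2/75
Sum = 71/550

P(defect) = 71/550 ≈ 12.91%


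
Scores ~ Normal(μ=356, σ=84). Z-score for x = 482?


z = (x - μ)/σ = (482 - 356)/84 = 1.5

z = 1.5


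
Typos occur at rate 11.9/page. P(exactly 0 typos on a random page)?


Poisson(λ=11.9): P(X=0) = e^(-λ)×λ^k/k!
= e^(-11.9) × 11.9^0 / 0!
≈ 6.790404807e-06 × 1 / 1 ≈ 0.000007

P(X=0) ≈ 0.000007 ≈ 0.00%


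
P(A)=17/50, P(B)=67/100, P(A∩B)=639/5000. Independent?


P(A)×P(B) = 1139/5000
P(A∩B) = 639/5000
Not equal → NOT independent

No, not independent


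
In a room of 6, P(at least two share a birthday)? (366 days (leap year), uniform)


P(all different) = Π(366-i)/366 for i=0..5
= 0.959646
P(match) = 1 - 0.959646 = 0.040354

P ≈ 0.0404 ≈ 4.04%


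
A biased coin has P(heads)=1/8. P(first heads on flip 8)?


Geometric: P(X=8) = (1-p)^(k-1)×p = (7/8)^7×1/8 = 823543/16777216

P(X=8) = 823543/16777216 ≈ 4.91%


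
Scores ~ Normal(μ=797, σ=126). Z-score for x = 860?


z = (x - μ)/σ = (860 - 797)/126 = 0.5

z = 0.5


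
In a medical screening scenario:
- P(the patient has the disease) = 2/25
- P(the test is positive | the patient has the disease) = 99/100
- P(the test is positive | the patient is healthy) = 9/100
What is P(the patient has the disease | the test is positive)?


Using Bayes' theorem:
P(A|B) = P(B|A)·P(A) / P(B)

P(the test is positive) = 99/100 × 2/25 + 9/100 × 23/25
= 99/1250 + 207/2500 = 81/500

P(the patient has the disease|the test is positive) = (99/1250) / (81/500) = 22/45

P(the patient has the disease|the test is positive) = 22/45 ≈ 48.89%


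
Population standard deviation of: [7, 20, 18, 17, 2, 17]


Mean = 81/6 = 27/2
  (7-27/2)²=169/4
  (20-27/2)²=169/4
  (18-27/2)²=81/4
  (17-27/2)²=49/4
  (2-27/2)²=529/4
  (17-27/2)²=49/4
Σ(x-μ)² = 523/2
σ² = (523/2)/6 = 523/12

σ = √(523/12) ≈ 6.6018


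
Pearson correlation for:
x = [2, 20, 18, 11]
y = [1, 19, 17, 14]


n=4, Σx=51, Σy=51, Σxy=842, Σx²=849, Σy²=847
r = (4×842 - 51×51)/√((4×849 - 51²)(4×847 - 51²))
= 767/√(795×787) = 767/√625665 ≈ 767/790.9899 ≈ 0.9697

r ≈ 0.9697


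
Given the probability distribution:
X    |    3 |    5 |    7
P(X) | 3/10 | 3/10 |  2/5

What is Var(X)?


E[X] = 26/5
E[X²] = 149/5
Var(X) = E[X²] - (E[X])² = 149/5 - 676/25 = 69/25

Var(X) = 69/25 ≈ 2.7600


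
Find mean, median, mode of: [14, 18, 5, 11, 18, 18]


Sorted: [5, 11, 14, 18, 18, 18]
Mean = 84/6 = 14
Median = 16
Freq: {14: 1, 18: 3, 5: 1, 11: 1}
Mode: [18]

Mean=14, Median=16, Mode=18


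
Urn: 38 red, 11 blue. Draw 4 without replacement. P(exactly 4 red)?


Hypergeometric: C(38,4)×C(11,0)/C(49,4)
= 73815×1/211876 = 10545/30268

P(X=4) = 10545/30268 ≈ 34.84%


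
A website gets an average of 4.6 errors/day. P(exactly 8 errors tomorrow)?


Poisson(λ=4.6): P(X=8) = e^(-λ)×λ^k/k!
= e^(-4.6) × 4.6^8 / 8!
≈ 0.01005183574 × 200476.122319 / 40320 ≈ 0.049979

P(X=8) ≈ 0.049979 ≈ 5.00%


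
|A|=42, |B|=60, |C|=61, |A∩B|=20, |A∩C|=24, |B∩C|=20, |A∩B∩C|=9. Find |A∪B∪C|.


|A∪B∪C| = 42+60+61-20-24-20+9 = 108

|A∪B∪C| = 108


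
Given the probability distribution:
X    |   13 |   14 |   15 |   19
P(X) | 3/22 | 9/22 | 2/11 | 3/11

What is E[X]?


E[X] = Σ x·P(X=x)
= (13)×(3/22) + (14)×(9/22) + (15)×(2/11) + (19)×(3/11)
= 339/22

E[X] = 339/22


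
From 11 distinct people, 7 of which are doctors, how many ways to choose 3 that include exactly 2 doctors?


Choose 2 of the 7 doctors and 1 of the other 4 people:
C(7,2)×C(4,1) = 21×4 = 84

84


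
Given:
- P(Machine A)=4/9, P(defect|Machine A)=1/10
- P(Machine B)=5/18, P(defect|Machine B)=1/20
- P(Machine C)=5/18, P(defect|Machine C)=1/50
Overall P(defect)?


P(B) = Σ P(B|Aᵢ)×P(Aᵢ)
  1/10×4/9 = 2/45
  1/20×5/18 = 1/72
  1/50×5/18 = 1/180
Sum = 23/360

P(defect) = 23/360 ≈ 6.39%


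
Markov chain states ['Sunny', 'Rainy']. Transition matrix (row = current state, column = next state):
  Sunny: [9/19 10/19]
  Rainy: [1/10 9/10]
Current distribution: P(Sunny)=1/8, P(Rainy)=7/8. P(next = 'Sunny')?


P(next=Sunny) = Σᵢ P(now=i)×P(i→Sunny)
= 1/8×9/19 + 7/8×1/10
= 9/152 + 7/80 = 223/1520

P = 223/1520 ≈ 0.1467


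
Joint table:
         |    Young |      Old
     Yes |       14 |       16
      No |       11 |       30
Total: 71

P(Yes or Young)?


P(Yes∨Young) = P(Yes) + P(Young) - P(Yes∧Young)
= (30 + 25 - 14)/71 = 41/71

P = 41/71 ≈ 57.75%


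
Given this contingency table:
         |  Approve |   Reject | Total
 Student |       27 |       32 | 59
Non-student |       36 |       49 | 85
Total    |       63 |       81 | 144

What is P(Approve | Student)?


P(Approve | Student) = 27/(27+32) = 27/59

P(Approve|Student) = 27/59 ≈ 45.76%


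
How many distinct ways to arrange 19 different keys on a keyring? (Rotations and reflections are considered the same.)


Free circular arrangements: rotations and reflections both identified.
(n-1)!/2 = 18!/2 = 6402373705728000/2 = 3201186852864000

3201186852864000


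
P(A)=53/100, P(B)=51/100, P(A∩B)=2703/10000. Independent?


P(A)×P(B) = 2703/10000
P(A∩B) = 2703/10000
Equal ✓ → Independent

Yes, independent


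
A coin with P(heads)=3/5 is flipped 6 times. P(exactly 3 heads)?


Binomial: P(X=3) = C(6,3)×p^3×(1-p)^3
= 20 × 27/125 × 8/125 = 864/3125

P(X=3) = 864/3125 ≈ 27.65%


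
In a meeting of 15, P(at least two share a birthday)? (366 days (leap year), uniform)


P(all different) = Π(366-i)/366 for i=0..14
= 0.747702
P(match) = 1 - 0.747702 = 0.252298

P ≈ 0.2523 ≈ 25.23%


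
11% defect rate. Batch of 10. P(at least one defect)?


P(all good) = (89/100)^10 = 31181719929966183601/100000000000000000000
P(≥1 defect) = 68818280070033816399/100000000000000000000

P = 68818280070033816399/100000000000000000000 ≈ 68.82%


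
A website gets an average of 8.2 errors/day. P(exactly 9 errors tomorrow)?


Poisson(λ=8.2): P(X=9) = e^(-λ)×λ^k/k!
= e^(-8.2) × 8.2^9 / 9!
≈ 0.00027465357 × 167619550.41 / 362880 ≈ 0.126866

P(X=9) ≈ 0.126866 ≈ 12.69%


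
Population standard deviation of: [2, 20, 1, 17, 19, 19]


Mean = 78/6 = 13
  (2-13)²=121
  (20-13)²=49
  (1-13)²=144
  (17-13)²=16
  (19-13)²=36
  (19-13)²=36
Σ(x-μ)² = 402
σ² = 402/6 = 67

σ = √(67) ≈ 8.1854


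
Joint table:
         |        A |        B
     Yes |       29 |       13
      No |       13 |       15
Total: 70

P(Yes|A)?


P(Yes|A) = 29/(29+13) = 29/42

P = 29/42 ≈ 69.05%


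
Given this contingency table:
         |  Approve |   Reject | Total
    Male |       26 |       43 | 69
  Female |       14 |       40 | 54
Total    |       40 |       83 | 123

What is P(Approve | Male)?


P(Approve | Male) = 26/(26+43) = 26/69

P(Approve|Male) = 26/69 ≈ 37.68%


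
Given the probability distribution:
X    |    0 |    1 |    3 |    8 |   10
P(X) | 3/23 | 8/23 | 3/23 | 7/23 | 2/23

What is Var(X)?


E[X] = 93/23
E[X²] = 683/23
Var(X) = E[X²] - (E[X])² = 683/23 - 8649/529 = 7060/529

Var(X) = 7060/529 ≈ 13.3459


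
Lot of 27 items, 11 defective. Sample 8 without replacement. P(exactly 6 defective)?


Hypergeometric: C(11,6)×C(16,2)/C(27,8)
= 462×120/2220075 = 112/4485

P(X=6) = 112/4485 ≈ 2.50%


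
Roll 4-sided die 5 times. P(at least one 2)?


P(no 2)^5 = (3/4)^5 = 243/1024
P(≥1) = 1 - 243/1024 = 781/1024

P = 781/1024 ≈ 76.27%


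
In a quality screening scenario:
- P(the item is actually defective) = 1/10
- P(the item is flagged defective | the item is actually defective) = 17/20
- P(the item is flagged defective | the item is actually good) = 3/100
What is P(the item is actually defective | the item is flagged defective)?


Using Bayes' theorem:
P(A|B) = P(B|A)·P(A) / P(B)

P(the item is flagged defective) = 17/20 × 1/10 + 3/100 × 9/10
= 17/200 + 27/1000 = 14/125

P(the item is actually defective|the item is flagged defective) = (17/200) / (14/125) = 85/112

P(the item is actually defective|the item is flagged defective) = 85/112 ≈ 75.89%


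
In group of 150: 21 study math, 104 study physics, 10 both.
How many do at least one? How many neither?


|A∪B| = 21+104-10 = 115
Neither = 150-115 = 35

At least one: 115; Neither: 35


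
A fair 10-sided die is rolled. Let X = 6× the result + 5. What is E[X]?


E[die] = (1+10)/2 = 11/2
E[X] = 6×11/2 + 5 = 38

E[X] = 38


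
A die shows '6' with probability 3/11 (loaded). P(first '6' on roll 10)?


Geometric: P(X=10) = (1-p)^(k-1)×p = (8/11)^9×3/11 = 402653184/25937424601

P(X=10) = 402653184/25937424601 ≈ 1.55%


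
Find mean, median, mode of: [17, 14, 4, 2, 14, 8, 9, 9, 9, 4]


Sorted: [2, 4, 4, 8, 9, 9, 9, 14, 14, 17]
Mean = 90/10 = 9
Median = 9
Freq: {17: 1, 14: 2, 4: 2, 2: 1, 8: 1, 9: 3}
Mode: [9]

Mean=9, Median=9, Mode=9


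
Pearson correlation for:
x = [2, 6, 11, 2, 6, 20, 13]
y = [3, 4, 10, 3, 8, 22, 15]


n=7, Σx=60, Σy=65, Σxy=829, Σx²=770, Σy²=907
r = (7×829 - 60×65)/√((7×770 - 60²)(7×907 - 65²))
= 1903/√(1790×2124) = 1903/√3801960 ≈ 1903/1949.8615 ≈ 0.9760

r ≈ 0.9760


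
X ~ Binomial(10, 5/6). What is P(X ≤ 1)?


P(X ≤ 1) = Σ P(X=i) for i=0..1
P(X=0) = 1/60466176
P(X=1) = 25/30233088
Sum = 17/20155392

P(X ≤ 1) = 17/20155392 ≈ 0.00%


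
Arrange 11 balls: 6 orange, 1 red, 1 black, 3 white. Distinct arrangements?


11!/(6!×1!×1!×3!) = 9240

9240


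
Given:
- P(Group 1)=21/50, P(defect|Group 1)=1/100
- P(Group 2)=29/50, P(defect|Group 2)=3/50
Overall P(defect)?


P(B) = Σ P(B|Aᵢ)×P(Aᵢ)
  1/100×21/50 = 21/5000
  3/50×29/50 = 87/2500
Sum = 39/1000

P(defect) = 39/1000 ≈ 3.90%


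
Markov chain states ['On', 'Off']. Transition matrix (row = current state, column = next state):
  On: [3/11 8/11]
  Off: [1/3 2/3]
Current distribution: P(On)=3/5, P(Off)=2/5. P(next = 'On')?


P(next=On) = Σᵢ P(now=i)×P(i→On)
= 3/5×3/11 + 2/5×1/3
= 9/55 + 2/15 = 49/165

P = 49/165 ≈ 0.2970


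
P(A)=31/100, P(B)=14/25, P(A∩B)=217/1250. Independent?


P(A)×P(B) = 217/1250
P(A∩B) = 217/1250
Equal ✓ → Independent

Yes, independent


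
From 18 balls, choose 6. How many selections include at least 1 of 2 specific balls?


Complement: C(18,6) - C(16,6) = 18564 - 8008 = 10556

10556


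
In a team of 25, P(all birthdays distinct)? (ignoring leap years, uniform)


P(all different) = Π(365-i)/365 for i=0..24
= (365/365)×(364/365)×...×(341/365)
= 0.431300

P ≈ 0.4313 ≈ 43.13%
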